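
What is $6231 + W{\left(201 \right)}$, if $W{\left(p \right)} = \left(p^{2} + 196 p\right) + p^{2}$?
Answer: $126429$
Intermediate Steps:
$W{\left(p \right)} = 2 p^{2} + 196 p$
$6231 + W{\left(201 \right)} = 6231 + 2 \cdot 201 \left(98 + 201\right) = 6231 + 2 \cdot 201 \cdot 299 = 6231 + 120198 = 126429$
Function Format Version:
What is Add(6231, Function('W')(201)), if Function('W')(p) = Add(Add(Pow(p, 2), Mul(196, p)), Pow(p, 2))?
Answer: 126429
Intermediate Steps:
Function('W')(p) = Add(Mul(2, Pow(p, 2)), Mul(196, p))
Add(6231, Function('W')(201)) = Add(6231, Mul(2, 201, Add(98, 201))) = Add(6231, Mul(2, 201, 299)) = Add(6231, 120198) = 126429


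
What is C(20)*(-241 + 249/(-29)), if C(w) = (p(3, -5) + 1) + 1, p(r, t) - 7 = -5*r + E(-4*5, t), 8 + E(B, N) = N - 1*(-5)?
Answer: 101332/29 ≈ 3494.2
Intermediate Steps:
E(B, N) = -3 + N (E(B, N) = -8 + (N - 1*(-5)) = -8 + (N + 5) = -8 + (5 + N) = -3 + N)
p(r, t) = 4 + t - 5*r (p(r, t) = 7 + (-5*r + (-3 + t)) = 7 + (-3 + t - 5*r) = 4 + t - 5*r)
C(w) = -14 (C(w) = ((4 - 5 - 5*3) + 1) + 1 = ((4 - 5 - 15) + 1) + 1 = (-16 + 1) + 1 = -15 + 1 = -14)
C(20)*(-241 + 249/(-29)) = -14*(-241 + 249/(-29)) = -14*(-241 + 249*(-1/29)) = -14*(-241 - 249/29) = -14*(-7238/29) = 101332/29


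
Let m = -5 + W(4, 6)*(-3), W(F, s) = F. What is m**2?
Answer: 289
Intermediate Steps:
m = -17 (m = -5 + 4*(-3) = -5 - 12 = -17)
m**2 = (-17)**2 = 289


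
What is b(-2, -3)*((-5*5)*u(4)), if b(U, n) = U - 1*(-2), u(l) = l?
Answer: 0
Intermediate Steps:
b(U, n) = 2 + U (b(U, n) = U + 2 = 2 + U)
b(-2, -3)*((-5*5)*u(4)) = (2 - 2)*(-5*5*4) = 0*(-25*4) = 0*(-100) = 0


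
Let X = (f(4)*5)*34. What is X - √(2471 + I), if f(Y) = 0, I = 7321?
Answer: -24*√17 ≈ -98.955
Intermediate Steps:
X = 0 (X = (0*5)*34 = 0*34 = 0)
X - √(2471 + I) = 0 - √(2471 + 7321) = 0 - √9792 = 0 - 24*√17 = -24*√17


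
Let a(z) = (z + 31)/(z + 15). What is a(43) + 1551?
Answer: 45016/29 ≈ 1552.3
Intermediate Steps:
a(z) = (31 + z)/(15 + z)
a(43) + 1551 = (31 + 43)/(15 + 43) + 1551 = 74/58 + 1551 = (1/58)*74 + 1551 = 37/29 + 1551 = 45016/29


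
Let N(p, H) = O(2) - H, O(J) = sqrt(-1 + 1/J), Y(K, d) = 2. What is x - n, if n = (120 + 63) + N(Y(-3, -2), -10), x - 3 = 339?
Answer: 149 - I*sqrt(2)/2 ≈ 149.0 - 0.70711*I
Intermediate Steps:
N(p, H) = -H + I*sqrt(2)/2 (N(p, H) = sqrt((1 - 1*2)/2) - H = sqrt((1 - 2)/2) - H = sqrt((1/2)*(-1)) - H = sqrt(-1/2) - H = I*sqrt(2)/2 - H = -H + I*sqrt(2)/2)
x = 342 (x = 3 + 339 = 342)
n = 193 + I*sqrt(2)/2 (n = (120 + 63) + (-1*(-10) + I*sqrt(2)/2) = 183 + (10 + I*sqrt(2)/2) = 193 + I*sqrt(2)/2 ≈ 193.0 + 0.70711*I)
x - n = 342 - (193 + I*sqrt(2)/2) = 342 + (-193 - I*sqrt(2)/2) = 149 - I*sqrt(2)/2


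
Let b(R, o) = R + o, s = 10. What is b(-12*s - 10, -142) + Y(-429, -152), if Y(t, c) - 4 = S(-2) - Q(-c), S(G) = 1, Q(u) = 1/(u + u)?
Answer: -81169/304 ≈ -267.00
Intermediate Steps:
Q(u) = 1/(2*u)
Y(t, c) = 5 + 1/(2*c) (Y(t, c) = 4 + (1 - 1/(2*((-c)))) = 4 + (1 - (-1/c)/2) = 4 + (1 - (-1)/(2*c)) = 4 + (1 + 1/(2*c)) = 5 + 1/(2*c))
b(-12*s - 10, -142) + Y(-429, -152) = ((-12*10 - 10) - 142) + (5 + (½)/(-152)) = ((-120 - 10) - 142) + (5 + (½)*(-1/152)) = (-130 - 142) + (5 - 1/304) = -272 + 1519/304 = -81169/304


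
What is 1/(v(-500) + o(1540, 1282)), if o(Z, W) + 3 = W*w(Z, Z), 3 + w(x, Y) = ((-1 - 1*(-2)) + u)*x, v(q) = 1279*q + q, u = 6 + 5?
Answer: 1/23047511 ≈ 4.3389e-8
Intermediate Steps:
u = 11
v(q) = 1280*q
w(x, Y) = -3 + 12*x (w(x, Y) = -3 + ((-1 - 1*(-2)) + 11)*x = -3 + ((-1 + 2) + 11)*x = -3 + (1 + 11)*x = -3 + 12*x)
o(Z, W) = -3 + W*(-3 + 12*Z)
1/(v(-500) + o(1540, 1282)) = 1/(1280*(-500) + (-3 + 3*1282*(-1 + 4*1540))) = 1/(-640000 + (-3 + 3*1282*(-1 + 6160))) = 1/(-640000 + (-3 + 3*1282*6159)) = 1/(-640000 + (-3 + 23687514)) = 1/(-640000 + 23687511) = 1/23047511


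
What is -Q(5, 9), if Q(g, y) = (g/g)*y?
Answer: -9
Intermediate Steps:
Q(g, y) = y (Q(g, y) = 1*y = y)
-Q(5, 9) = -1*9 = -9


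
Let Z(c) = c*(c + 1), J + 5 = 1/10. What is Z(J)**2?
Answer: 3651921/10000 ≈ 365.19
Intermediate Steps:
J = -49/10 (J = -5 + 1/10 = -49/10 ≈ -4.9000)
Z(c) = c*(1 + c)
Z(J)**2 = (-49*(1 - 49/10)/10)**2 = (-49/10*(-39/10))**2 = (1911/100)**2 = 3651921/10000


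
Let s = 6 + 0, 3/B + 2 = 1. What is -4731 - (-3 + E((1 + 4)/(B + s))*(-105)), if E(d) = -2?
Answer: -4938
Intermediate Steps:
B = -3 (B = 3/(-2 + 1) = 3/(-1) = 3*(-1) = -3)
s = 6
-4731 - (-3 + E((1 + 4)/(B + s))*(-105)) = -4731 - (-3 - 2*(-105)) = -4731 - (-3 + 210) = -4731 - 1*207 = -4731 - 207 = -4938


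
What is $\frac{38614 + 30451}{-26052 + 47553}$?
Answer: $\frac{69065}{21501} \approx 3.2122$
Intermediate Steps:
$\frac{38614 + 30451}{-26052 + 47553} = \frac{69065}{21501}$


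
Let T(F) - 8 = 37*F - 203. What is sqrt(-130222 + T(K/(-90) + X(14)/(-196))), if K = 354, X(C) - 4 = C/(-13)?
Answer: I*sqrt(973073617230)/2730 ≈ 361.33*I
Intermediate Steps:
X(C) = 4 - C/13 (X(C) = 4 + C/(-13) = 4 + C*(-1/13) = 4 - C/13)
T(F) = -195 + 37*F (T(F) = 8 + (37*F - 203) = 8 + (-203 + 37*F) = -195 + 37*F)
sqrt(-130222 + T(K/(-90) + X(14)/(-196))) = sqrt(-130222 + (-195 + 37*(354/(-90) + (4 - 1/13*14)/(-196)))) = sqrt(-130222 + (-195 + 37*(354*(-1/90) + (4 - 14/13)*(-1/196)))) = sqrt(-130222 + (-195 + 37*(-59/15 + (38/13)*(-1/196)))) = sqrt(-130222 + (-195 + 37*(-59/15 - 19/1274))) = sqrt(-130222 + (-195 + 37*(-75451/19110))) = sqrt(-130222 + (-195 - 2791687/19110)) = sqrt(-130222 - 6518137/19110) = sqrt(-2495060557/19110) = I*sqrt(973073617230)/2730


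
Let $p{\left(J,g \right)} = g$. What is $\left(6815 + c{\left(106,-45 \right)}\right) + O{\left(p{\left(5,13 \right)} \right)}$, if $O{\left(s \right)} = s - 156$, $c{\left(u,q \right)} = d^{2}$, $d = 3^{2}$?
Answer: $6753$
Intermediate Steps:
$d = 9$
$c{\left(u,q \right)} = 81$ ($c{\left(u,q \right)} = 9^{2} = 81$)
$O{\left(s \right)} = -156 + s$
$\left(6815 + c{\left(106,-45 \right)}\right) + O{\left(p{\left(5,13 \right)} \right)} = \left(6815 + 81\right) + \left(-156 + 13\right) = 6896 - 143 = 6753$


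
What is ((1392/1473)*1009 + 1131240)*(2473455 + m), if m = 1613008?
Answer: 2271693452324408/491 ≈ 4.6267e+12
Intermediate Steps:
((1392/1473)*1009 + 1131240)*(2473455 + m) = ((1392/1473)*1009 + 1131240)*(2473455 + 1613008) = ((1392*(1/1473))*1009 + 1131240)*4086463 = ((464/491)*1009 + 1131240)*4086463 = (468176/491 + 1131240)*4086463 = (555907016/491)*4086463 = 2271693452324408/491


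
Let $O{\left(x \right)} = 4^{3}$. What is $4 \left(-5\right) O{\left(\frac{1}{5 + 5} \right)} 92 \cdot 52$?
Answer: $-6123520$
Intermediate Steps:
$O{\left(x \right)} = 64$
$4 \left(-5\right) O{\left(\frac{1}{5 + 5} \right)} 92 \cdot 52 = 4 \left(-5\right) 64 \cdot 92 \cdot 52 = \left(-20\right) 64 \cdot 92 \cdot 52 = \left(-1280\right) 92 \cdot 52 = \left(-117760\right) 52 = -6123520$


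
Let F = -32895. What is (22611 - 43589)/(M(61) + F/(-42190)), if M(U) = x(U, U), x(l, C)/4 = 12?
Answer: -177012364/411603 ≈ -430.06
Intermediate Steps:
x(l, C) = 48 (x(l, C) = 4*12 = 48)
M(U) = 48
(22611 - 43589)/(M(61) + F/(-42190)) = (22611 - 43589)/(48 - 32895/(-42190)) = -20978/(48 - 32895*(-1/42190)) = -20978/(48 + 6579/8438) = -20978/411603/8438 = -20978*8438/411603 = -177012364/411603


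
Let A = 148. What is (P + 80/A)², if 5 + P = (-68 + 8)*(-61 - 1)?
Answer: 18899375625/1369 ≈ 1.3805e+7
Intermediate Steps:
P = 3715 (P = -5 + (-68 + 8)*(-61 - 1) = -5 - 60*(-62) = -5 + 3720 = 3715)
(P + 80/A)² = (3715 + 80/148)² = (3715 + 80*(1/148))² = (3715 + 20/37)² = (137475/37)² = 18899375625/1369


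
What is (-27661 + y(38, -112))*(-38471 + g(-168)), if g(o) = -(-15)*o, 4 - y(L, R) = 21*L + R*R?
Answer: 1680590009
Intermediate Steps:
y(L, R) = 4 - R² - 21*L (y(L, R) = 4 - (21*L + R*R) = 4 - (21*L + R²) = 4 - (R² + 21*L) = 4 + (-R² - 21*L) = 4 - R² - 21*L)
g(o) = 15*o
(-27661 + y(38, -112))*(-38471 + g(-168)) = (-27661 + (4 - 1*(-112)² - 21*38))*(-38471 + 15*(-168)) = (-27661 + (4 - 1*12544 - 798))*(-38471 - 2520) = (-27661 + (4 - 12544 - 798))*(-40991) = (-27661 - 13338)*(-40991) = -40999*(-40991) = 1680590009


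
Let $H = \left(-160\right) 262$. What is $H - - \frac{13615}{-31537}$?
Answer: $- \frac{1322044655}{31537} \approx -41920.0$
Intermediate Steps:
$H = -41920$
$H - - \frac{13615}{-31537} = -41920 - - \frac{13615}{-31537} = -41920 - \left(-13615\right) \left(- \frac{1}{31537}\right) = -41920 - \frac{13615}{31537} = - \frac{1322044655}{31537}$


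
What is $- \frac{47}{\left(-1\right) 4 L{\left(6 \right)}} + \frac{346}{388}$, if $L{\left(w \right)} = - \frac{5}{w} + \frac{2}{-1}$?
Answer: $- \frac{5368}{1649} \approx -3.2553$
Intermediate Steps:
$L{\left(w \right)} = -2 - \frac{5}{w}$ ($L{\left(w \right)} = - \frac{5}{w} + 2 \left(-1\right) = - \frac{5}{w} - 2 = -2 - \frac{5}{w}$)
$- \frac{47}{\left(-1\right) 4 L{\left(6 \right)}} + \frac{346}{388} = - \frac{47}{\left(-1\right) 4 \left(-2 - \frac{5}{6}\right)} + \frac{346}{388} = - \frac{47}{\left(-4\right) \left(-2 - \frac{5}{6}\right)} + 346 \cdot \frac{1}{388} = - \frac{47}{\left(-4\right) \left(-2 - \frac{5}{6}\right)} + \frac{173}{194} = - \frac{47}{\left(-4\right) \left(- \frac{17}{6}\right)} + \frac{173}{194} = - \frac{47}{\frac{34}{3}} + \frac{173}{194} = \left(-47\right) \frac{3}{34} + \frac{173}{194} = - \frac{141}{34} + \frac{173}{194} = - \frac{5368}{1649}$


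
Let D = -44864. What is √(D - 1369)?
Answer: 3*I*√5137 ≈ 215.02*I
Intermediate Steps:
√(D - 1369) = √(-44864 - 1369) = √(-46233) = 3*I*√5137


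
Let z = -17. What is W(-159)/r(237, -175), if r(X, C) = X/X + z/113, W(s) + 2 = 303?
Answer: 34013/96 ≈ 354.30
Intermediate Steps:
W(s) = 301 (W(s) = -2 + 303 = 301)
r(X, C) = 96/113 (r(X, C) = X/X - 17/113 = 1 - 17*1/113 = 1 - 17/113 = 96/113)
W(-159)/r(237, -175) = 301/(96/113) = 301*(113/96) = 34013/96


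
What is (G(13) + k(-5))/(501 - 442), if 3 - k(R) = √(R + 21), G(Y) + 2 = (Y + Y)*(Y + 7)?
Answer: 517/59 ≈ 8.7627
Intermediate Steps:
G(Y) = -2 + 2*Y*(7 + Y) (G(Y) = -2 + (Y + Y)*(Y + 7) = -2 + (2*Y)*(7 + Y) = -2 + 2*Y*(7 + Y))
k(R) = 3 - √(21 + R) (k(R) = 3 - √(R + 21) = 3 - √(21 + R))
(G(13) + k(-5))/(501 - 442) = ((-2 + 2*13² + 14*13) + (3 - √(21 - 5)))/(501 - 442) = ((-2 + 2*169 + 182) + (3 - √16))/59 = ((-2 + 338 + 182) + (3 - 1*4))*(1/59) = (518 + (3 - 4))*(1/59) = (518 - 1)*(1/59) = 517*(1/59) = 517/59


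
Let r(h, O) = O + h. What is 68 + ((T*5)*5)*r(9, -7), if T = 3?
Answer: 218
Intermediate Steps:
68 + ((T*5)*5)*r(9, -7) = 68 + ((3*5)*5)*(-7 + 9) = 68 + (15*5)*2 = 68 + 75*2 = 68 + 150 = 218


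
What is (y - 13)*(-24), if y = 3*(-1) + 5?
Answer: 264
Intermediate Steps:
y = 2 (y = -3 + 5 = 2)
(y - 13)*(-24) = (2 - 13)*(-24) = -11*(-24) = 264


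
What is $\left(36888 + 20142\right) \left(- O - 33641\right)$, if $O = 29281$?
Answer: $-3588441660$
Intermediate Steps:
$\left(36888 + 20142\right) \left(- O - 33641\right) = \left(36888 + 20142\right) \left(\left(-1\right) 29281 - 33641\right) = 57030 \left(-29281 - 33641\right) = 57030 \left(-62922\right) = -3588441660$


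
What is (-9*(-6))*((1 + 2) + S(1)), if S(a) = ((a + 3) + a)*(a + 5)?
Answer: 1782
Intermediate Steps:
S(a) = (3 + 2*a)*(5 + a) (S(a) = ((3 + a) + a)*(5 + a) = (3 + 2*a)*(5 + a))
(-9*(-6))*((1 + 2) + S(1)) = (-9*(-6))*((1 + 2) + (15 + 2*1² + 13*1)) = 54*(3 + (15 + 2*1 + 13)) = 54*(3 + (15 + 2 + 13)) = 54*(3 + 30) = 54*33 = 1782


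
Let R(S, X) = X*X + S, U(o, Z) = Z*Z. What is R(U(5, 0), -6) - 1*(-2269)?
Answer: 2305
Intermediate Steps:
U(o, Z) = Z**2
R(S, X) = S + X**2 (R(S, X) = X**2 + S = S + X**2)
R(U(5, 0), -6) - 1*(-2269) = (0**2 + (-6)**2) - 1*(-2269) = (0 + 36) + 2269 = 36 + 2269 = 2305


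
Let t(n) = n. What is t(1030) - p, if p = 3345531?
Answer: -3344501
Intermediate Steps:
t(1030) - p = 1030 - 1*3345531 = 1030 - 3345531 = -3344501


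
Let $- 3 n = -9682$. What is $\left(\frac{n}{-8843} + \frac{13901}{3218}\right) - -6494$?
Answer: $\frac{554732494021}{85370322} \approx 6498.0$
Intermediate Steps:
$n = \frac{9682}{3}$ ($n = \left(- \frac{1}{3}\right) \left(-9682\right) = \frac{9682}{3} \approx 3227.3$)
$\left(\frac{n}{-8843} + \frac{13901}{3218}\right) - -6494 = \left(\frac{9682}{3 \left(-8843\right)} + \frac{13901}{3218}\right) - -6494 = \left(\frac{9682}{3} \left(- \frac{1}{8843}\right) + 13901 \cdot \frac{1}{3218}\right) + 6494 = \left(- \frac{9682}{26529} + \frac{13901}{3218}\right) + 6494 = \frac{337622953}{85370322} + 6494 = \frac{554732494021}{85370322}$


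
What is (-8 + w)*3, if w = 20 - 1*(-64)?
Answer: 228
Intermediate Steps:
w = 84 (w = 20 + 64 = 84)
(-8 + w)*3 = (-8 + 84)*3 = 76*3 = 228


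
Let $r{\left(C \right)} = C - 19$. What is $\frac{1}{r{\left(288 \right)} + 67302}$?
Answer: $\frac{1}{67571} \approx 1.4799 \cdot 10^{-5}$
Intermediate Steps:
$r{\left(C \right)} = -19 + C$
$\frac{1}{r{\left(288 \right)} + 67302} = \frac{1}{\left(-19 + 288\right) + 67302} = \frac{1}{269 + 67302} = \frac{1}{67571}$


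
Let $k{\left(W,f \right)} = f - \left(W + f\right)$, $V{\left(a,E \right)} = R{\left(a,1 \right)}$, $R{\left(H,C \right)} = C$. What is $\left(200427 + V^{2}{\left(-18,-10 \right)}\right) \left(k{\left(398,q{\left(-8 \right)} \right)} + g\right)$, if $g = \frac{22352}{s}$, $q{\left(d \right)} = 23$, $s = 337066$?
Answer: $- \frac{13441695402024}{168533} \approx -7.9757 \cdot 10^{7}$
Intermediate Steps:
$V{\left(a,E \right)} = 1$
$k{\left(W,f \right)} = - W$ ($k{\left(W,f \right)} = f - \left(W + f\right) = - W$)
$g = \frac{11176}{168533}$ ($g = \frac{22352}{337066} = 22352 \cdot \frac{1}{337066} = \frac{11176}{168533} \approx 0.066313$)
$\left(200427 + V^{2}{\left(-18,-10 \right)}\right) \left(k{\left(398,q{\left(-8 \right)} \right)} + g\right) = \left(200427 + 1^{2}\right) \left(\left(-1\right) 398 + \frac{11176}{168533}\right) = \left(200427 + 1\right) \left(-398 + \frac{11176}{168533}\right) = 200428 \left(- \frac{67064958}{168533}\right) = - \frac{13441695402024}{168533}$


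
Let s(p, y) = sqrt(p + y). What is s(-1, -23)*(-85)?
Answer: -170*I*sqrt(6) ≈ -416.41*I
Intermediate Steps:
s(-1, -23)*(-85) = sqrt(-1 - 23)*(-85) = sqrt(-24)*(-85) = (2*I*sqrt(6))*(-85) = -170*I*sqrt(6)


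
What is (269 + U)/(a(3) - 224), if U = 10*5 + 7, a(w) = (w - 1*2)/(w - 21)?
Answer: -5868/4033 ≈ -1.4550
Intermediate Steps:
a(w) = (-2 + w)/(-21 + w) (a(w) = (w - 2)/(-21 + w) = (-2 + w)/(-21 + w))
U = 57 (U = 50 + 7 = 57)
(269 + U)/(a(3) - 224) = (269 + 57)/((-2 + 3)/(-21 + 3) - 224) = 326/(1/(-18) - 224) = 326/(-1/18*1 - 224) = 326/(-1/18 - 224) = 326/(-4033/18) = 326*(-18/4033) = -5868/4033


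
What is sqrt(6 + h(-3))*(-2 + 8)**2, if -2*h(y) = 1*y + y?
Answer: 108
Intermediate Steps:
h(y) = -y (h(y) = -(1*y + y)/2 = -(y + y)/2 = -y)
sqrt(6 + h(-3))*(-2 + 8)**2 = sqrt(6 - 1*(-3))*(-2 + 8)**2 = sqrt(6 + 3)*6**2 = sqrt(9)*36 = 3*36 = 108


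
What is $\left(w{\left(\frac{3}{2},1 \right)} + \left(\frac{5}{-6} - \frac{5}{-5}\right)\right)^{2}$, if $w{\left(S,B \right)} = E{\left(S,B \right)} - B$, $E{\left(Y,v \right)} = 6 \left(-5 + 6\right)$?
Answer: $\frac{961}{36} \approx 26.694$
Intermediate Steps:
$E{\left(Y,v \right)} = 6$ ($E{\left(Y,v \right)} = 6 \cdot 1 = 6$)
$w{\left(S,B \right)} = 6 - B$
$\left(w{\left(\frac{3}{2},1 \right)} + \left(\frac{5}{-6} - \frac{5}{-5}\right)\right)^{2} = \left(\left(6 - 1\right) + \left(\frac{5}{-6} - \frac{5}{-5}\right)\right)^{2} = \left(\left(6 - 1\right) + \left(5 \left(- \frac{1}{6}\right) - -1\right)\right)^{2} = \left(5 + \left(- \frac{5}{6} + 1\right)\right)^{2} = \left(5 + \frac{1}{6}\right)^{2} = \left(\frac{31}{6}\right)^{2} = \frac{961}{36}$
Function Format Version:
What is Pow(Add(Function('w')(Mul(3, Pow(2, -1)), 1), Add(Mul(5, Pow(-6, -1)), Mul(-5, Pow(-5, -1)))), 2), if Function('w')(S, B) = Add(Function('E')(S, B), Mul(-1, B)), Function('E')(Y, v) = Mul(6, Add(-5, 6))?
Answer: Rational(961, 36) ≈ 26.694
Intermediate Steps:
Function('E')(Y, v) = 6 (Function('E')(Y, v) = Mul(6, 1) = 6)
Function('w')(S, B) = Add(6, Mul(-1, B))
Pow(Add(Function('w')(Mul(3, Pow(2, -1)), 1), Add(Mul(5, Pow(-6, -1)), Mul(-5, Pow(-5, -1)))), 2) = Pow(Add(Add(6, Mul(-1, 1)), Add(Mul(5, Pow(-6, -1)), Mul(-5, Pow(-5, -1)))), 2) = Pow(Add(Add(6, -1), Add(Mul(5, Rational(-1, 6)), Mul(-5, Rational(-1, 5)))), 2) = Pow(Add(5, Add(Rational(-5, 6), 1)), 2) = Pow(Add(5, Rational(1, 6)), 2) = Pow(Rational(31, 6), 2) = Rational(961, 36)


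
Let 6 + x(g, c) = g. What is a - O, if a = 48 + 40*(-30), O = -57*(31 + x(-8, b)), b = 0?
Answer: -183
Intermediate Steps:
x(g, c) = -6 + g
O = -969 (O = -57*(31 + (-6 - 8)) = -57*(31 - 14) = -57*17 = -969)
a = -1152 (a = 48 - 1200 = -1152)
a - O = -1152 - 1*(-969) = -1152 + 969 = -183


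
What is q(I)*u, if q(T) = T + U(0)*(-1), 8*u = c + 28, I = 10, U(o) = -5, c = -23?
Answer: 75/8 ≈ 9.3750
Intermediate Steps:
u = 5/8 (u = (-23 + 28)/8 = (⅛)*5 = 5/8 ≈ 0.62500)
q(T) = 5 + T (q(T) = T - 5*(-1) = T + 5 = 5 + T)
q(I)*u = (5 + 10)*(5/8) = 15*(5/8) = 75/8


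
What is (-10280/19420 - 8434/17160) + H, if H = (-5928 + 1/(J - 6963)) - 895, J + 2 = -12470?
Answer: -3399758354461/498204564 ≈ -6824.0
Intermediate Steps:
J = -12472 (J = -2 - 12470 = -12472)
H = -132605006/19435 (H = (-5928 + 1/(-12472 - 6963)) - 895 = (-5928 + 1/(-19435)) - 895 = (-5928 - 1/19435) - 895 = -115210681/19435 - 895 = -132605006/19435 ≈ -6823.0)
(-10280/19420 - 8434/17160) + H = (-10280/19420 - 8434/17160) - 132605006/19435 = (-10280*1/19420 - 8434*1/17160) - 132605006/19435 = (-514/971 - 4217/8580) - 132605006/19435 = -8504827/8331180 - 132605006/19435 = -3399758354461/498204564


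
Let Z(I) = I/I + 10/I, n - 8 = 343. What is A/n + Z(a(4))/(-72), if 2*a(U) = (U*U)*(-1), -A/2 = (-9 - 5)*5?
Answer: 4519/11232 ≈ 0.40233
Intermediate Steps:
A = 140 (A = -2*(-9 - 5)*5 = -(-28)*5 = -2*(-70) = 140)
a(U) = -U**2/2 (a(U) = ((U*U)*(-1))/2 = (U**2*(-1))/2 = (-U**2)/2 = -U**2/2)
n = 351 (n = 8 + 343 = 351)
Z(I) = 1 + 10/I
A/n + Z(a(4))/(-72) = 140/351 + ((10 - 1/2*4**2)/((-1/2*4**2)))/(-72) = 140*(1/351) + ((10 - 1/2*16)/((-1/2*16)))*(-1/72) = 140/351 + ((10 - 8)/(-8))*(-1/72) = 140/351 - 1/8*2*(-1/72) = 140/351 - 1/4*(-1/72) = 140/351 + 1/288 = 4519/11232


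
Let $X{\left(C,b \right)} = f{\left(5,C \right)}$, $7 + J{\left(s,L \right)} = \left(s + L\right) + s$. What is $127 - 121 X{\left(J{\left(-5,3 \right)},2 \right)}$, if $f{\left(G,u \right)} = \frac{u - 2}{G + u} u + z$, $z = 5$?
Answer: $\frac{22802}{9} \approx 2533.6$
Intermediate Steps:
$J{\left(s,L \right)} = -7 + L + 2 s$ ($J{\left(s,L \right)} = -7 + \left(\left(s + L\right) + s\right) = -7 + \left(\left(L + s\right) + s\right) = -7 + \left(L + 2 s\right) = -7 + L + 2 s$)
$f{\left(G,u \right)} = 5 + \frac{u \left(-2 + u\right)}{G + u}$ ($f{\left(G,u \right)} = \frac{u - 2}{G + u} u + 5 = \frac{-2 + u}{G + u} u + 5 = \frac{u \left(-2 + u\right)}{G + u} + 5 = 5 + \frac{u \left(-2 + u\right)}{G + u}$)
$X{\left(C,b \right)} = \frac{25 + C^{2} + 3 C}{5 + C}$ ($X{\left(C,b \right)} = \frac{C^{2} + 3 C + 5 \cdot 5}{5 + C} = \frac{C^{2} + 3 C + 25}{5 + C} = \frac{25 + C^{2} + 3 C}{5 + C}$)
$127 - 121 X{\left(J{\left(-5,3 \right)},2 \right)} = 127 - 121 \frac{25 + \left(-7 + 3 + 2 \left(-5\right)\right)^{2} + 3 \left(-7 + 3 + 2 \left(-5\right)\right)}{5 + \left(-7 + 3 + 2 \left(-5\right)\right)} = 127 - 121 \frac{25 + \left(-7 + 3 - 10\right)^{2} + 3 \left(-7 + 3 - 10\right)}{5 - 14} = 127 - 121 \frac{25 + \left(-14\right)^{2} + 3 \left(-14\right)}{5 - 14} = 127 - 121 \frac{25 + 196 - 42}{-9} = 127 - 121 \left(\left(- \frac{1}{9}\right) 179\right) = 127 - - \frac{21659}{9} = 127 + \frac{21659}{9} = \frac{22802}{9}$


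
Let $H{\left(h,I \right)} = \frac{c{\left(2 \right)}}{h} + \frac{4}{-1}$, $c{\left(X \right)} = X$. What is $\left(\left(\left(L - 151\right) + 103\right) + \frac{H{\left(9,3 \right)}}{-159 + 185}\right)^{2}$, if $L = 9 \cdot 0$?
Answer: $\frac{31730689}{13689} \approx 2318.0$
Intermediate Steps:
$L = 0$
$H{\left(h,I \right)} = -4 + \frac{2}{h}$ ($H{\left(h,I \right)} = \frac{2}{h} + \frac{4}{-1} = \frac{2}{h} + 4 \left(-1\right) = \frac{2}{h} - 4 = -4 + \frac{2}{h}$)
$\left(\left(\left(L - 151\right) + 103\right) + \frac{H{\left(9,3 \right)}}{-159 + 185}\right)^{2} = \left(\left(\left(0 - 151\right) + 103\right) + \frac{-4 + \frac{2}{9}}{-159 + 185}\right)^{2} = \left(\left(-151 + 103\right) + \frac{-4 + 2 \cdot \frac{1}{9}}{26}\right)^{2} = \left(-48 + \left(-4 + \frac{2}{9}\right) \frac{1}{26}\right)^{2} = \left(-48 - \frac{17}{117}\right)^{2} = \left(- \frac{5633}{117}\right)^{2} = \frac{31730689}{13689}$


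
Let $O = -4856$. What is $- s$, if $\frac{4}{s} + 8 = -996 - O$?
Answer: $- \frac{1}{963} \approx -0.0010384$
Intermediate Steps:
$s = \frac{1}{963}$ ($s = \frac{4}{-8 - -3860} = \frac{4}{-8 + \left(-996 + 4856\right)} = \frac{4}{-8 + 3860} = \frac{4}{3852} = 4 \cdot \frac{1}{3852} = \frac{1}{963} \approx 0.0010384$)
$- s = \left(-1\right) \frac{1}{963} = - \frac{1}{963}$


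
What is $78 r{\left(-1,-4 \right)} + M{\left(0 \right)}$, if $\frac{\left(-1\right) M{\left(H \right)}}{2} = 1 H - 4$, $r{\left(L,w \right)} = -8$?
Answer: $-616$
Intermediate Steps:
$M{\left(H \right)} = 8 - 2 H$ ($M{\left(H \right)} = - 2 \left(1 H - 4\right) = - 2 \left(H - 4\right) = - 2 \left(-4 + H\right) = 8 - 2 H$)
$78 r{\left(-1,-4 \right)} + M{\left(0 \right)} = 78 \left(-8\right) + \left(8 - 0\right) = -624 + \left(8 + 0\right) = -624 + 8 = -616$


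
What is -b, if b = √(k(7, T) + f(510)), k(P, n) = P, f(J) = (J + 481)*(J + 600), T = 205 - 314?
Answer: -√1100017 ≈ -1048.8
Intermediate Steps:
T = -109
f(J) = (481 + J)*(600 + J)
b = √1100017 (b = √(7 + (288600 + 510² + 1081*510)) = √(7 + (288600 + 260100 + 551310)) = √(7 + 1100010) = √1100017 ≈ 1048.8)
-b = -√1100017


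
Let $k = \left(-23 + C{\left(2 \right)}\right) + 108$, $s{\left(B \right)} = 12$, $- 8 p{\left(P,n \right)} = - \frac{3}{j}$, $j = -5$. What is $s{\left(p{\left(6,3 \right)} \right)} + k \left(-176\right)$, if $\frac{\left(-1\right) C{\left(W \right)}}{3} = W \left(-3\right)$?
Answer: $-18116$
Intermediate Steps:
$p{\left(P,n \right)} = - \frac{3}{40}$ ($p{\left(P,n \right)} = - \frac{\left(-3\right) \frac{1}{-5}}{8} = - \frac{\left(-3\right) \left(- \frac{1}{5}\right)}{8} = \left(- \frac{1}{8}\right) \frac{3}{5} = - \frac{3}{40}$)
$C{\left(W \right)} = 9 W$ ($C{\left(W \right)} = - 3 W \left(-3\right) = - 3 \left(- 3 W\right) = 9 W$)
$k = 103$ ($k = \left(-23 + 9 \cdot 2\right) + 108 = \left(-23 + 18\right) + 108 = -5 + 108 = 103$)
$s{\left(p{\left(6,3 \right)} \right)} + k \left(-176\right) = 12 + 103 \left(-176\right) = 12 - 18128 = -18116$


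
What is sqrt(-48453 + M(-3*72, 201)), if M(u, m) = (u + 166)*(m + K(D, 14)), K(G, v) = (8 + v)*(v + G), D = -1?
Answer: I*sqrt(72803) ≈ 269.82*I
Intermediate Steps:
K(G, v) = (8 + v)*(G + v)
M(u, m) = (166 + u)*(286 + m) (M(u, m) = (u + 166)*(m + (14**2 + 8*(-1) + 8*14 - 1*14)) = (166 + u)*(m + (196 - 8 + 112 - 14)) = (166 + u)*(m + 286) = (166 + u)*(286 + m))
sqrt(-48453 + M(-3*72, 201)) = sqrt(-48453 + (47476 + 166*201 + 286*(-3*72) + 201*(-3*72))) = sqrt(-48453 + (47476 + 33366 + 286*(-216) + 201*(-216))) = sqrt(-48453 + (47476 + 33366 - 61776 - 43416)) = sqrt(-48453 - 24350) = sqrt(-72803) = I*sqrt(72803)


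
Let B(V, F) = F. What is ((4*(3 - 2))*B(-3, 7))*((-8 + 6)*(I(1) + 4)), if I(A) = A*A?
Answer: -280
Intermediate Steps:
I(A) = A**2
((4*(3 - 2))*B(-3, 7))*((-8 + 6)*(I(1) + 4)) = ((4*(3 - 2))*7)*((-8 + 6)*(1**2 + 4)) = ((4*1)*7)*(-2*(1 + 4)) = (4*7)*(-2*5) = 28*(-10) = -280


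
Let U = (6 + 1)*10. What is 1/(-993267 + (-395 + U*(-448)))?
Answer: -1/1025022 ≈ -9.7559e-7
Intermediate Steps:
U = 70 (U = 7*10 = 70)
1/(-993267 + (-395 + U*(-448))) = 1/(-993267 + (-395 + 70*(-448))) = 1/(-993267 + (-395 - 31360)) = 1/(-993267 - 31755) = 1/(-1025022) = -1/1025022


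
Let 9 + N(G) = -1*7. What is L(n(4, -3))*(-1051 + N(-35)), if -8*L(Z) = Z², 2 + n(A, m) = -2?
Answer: 2134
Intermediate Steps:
n(A, m) = -4 (n(A, m) = -2 - 2 = -4)
N(G) = -16 (N(G) = -9 - 1*7 = -9 - 7 = -16)
L(Z) = -Z²/8
L(n(4, -3))*(-1051 + N(-35)) = (-⅛*(-4)²)*(-1051 - 16) = -⅛*16*(-1067) = -2*(-1067) = 2134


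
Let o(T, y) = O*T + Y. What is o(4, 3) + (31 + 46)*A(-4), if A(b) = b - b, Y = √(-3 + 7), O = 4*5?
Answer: 82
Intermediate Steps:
O = 20
Y = 2 (Y = √4 = 2)
o(T, y) = 2 + 20*T (o(T, y) = 20*T + 2 = 2 + 20*T)
A(b) = 0
o(4, 3) + (31 + 46)*A(-4) = (2 + 20*4) + (31 + 46)*0 = (2 + 80) + 77*0 = 82 + 0 = 82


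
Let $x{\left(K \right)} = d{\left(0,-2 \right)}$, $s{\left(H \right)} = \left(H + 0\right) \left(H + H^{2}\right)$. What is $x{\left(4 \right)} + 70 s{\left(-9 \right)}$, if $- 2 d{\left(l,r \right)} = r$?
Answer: $-45359$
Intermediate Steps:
$s{\left(H \right)} = H \left(H + H^{2}\right)$
$d{\left(l,r \right)} = - \frac{r}{2}$
$x{\left(K \right)} = 1$ ($x{\left(K \right)} = \left(- \frac{1}{2}\right) \left(-2\right) = 1$)
$x{\left(4 \right)} + 70 s{\left(-9 \right)} = 1 + 70 \left(-9\right)^{2} \left(1 - 9\right) = 1 + 70 \cdot 81 \left(-8\right) = 1 + 70 \left(-648\right) = 1 - 45360 = -45359$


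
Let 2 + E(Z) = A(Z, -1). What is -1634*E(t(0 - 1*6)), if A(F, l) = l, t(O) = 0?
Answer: 4902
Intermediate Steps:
E(Z) = -3 (E(Z) = -2 - 1 = -3)
-1634*E(t(0 - 1*6)) = -1634*(-3) = 4902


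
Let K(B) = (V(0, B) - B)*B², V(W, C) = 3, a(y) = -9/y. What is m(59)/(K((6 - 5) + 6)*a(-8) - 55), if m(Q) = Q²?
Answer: -6962/551 ≈ -12.635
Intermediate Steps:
K(B) = B²*(3 - B) (K(B) = (3 - B)*B² = B²*(3 - B))
m(59)/(K((6 - 5) + 6)*a(-8) - 55) = 59²/((((6 - 5) + 6)²*(3 - ((6 - 5) + 6)))*(-9/(-8)) - 55) = 3481/(((1 + 6)²*(3 - (1 + 6)))*(-9*(-⅛)) - 55) = 3481/((7²*(3 - 1*7))*(9/8) - 55) = 3481/((49*(3 - 7))*(9/8) - 55) = 3481/((49*(-4))*(9/8) - 55) = 3481/(-196*9/8 - 55) = 3481/(-441/2 - 55) = 3481/(-551/2) = 3481*(-2/551) = -6962/551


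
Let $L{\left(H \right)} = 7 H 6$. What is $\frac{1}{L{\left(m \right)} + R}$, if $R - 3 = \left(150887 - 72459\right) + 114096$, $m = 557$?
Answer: $\frac{1}{215921} \approx 4.6313 \cdot 10^{-6}$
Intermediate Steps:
$L{\left(H \right)} = 42 H$
$R = 192527$ ($R = 3 + \left(\left(150887 - 72459\right) + 114096\right) = 3 + \left(78428 + 114096\right) = 3 + 192524 = 192527$)
$\frac{1}{L{\left(m \right)} + R} = \frac{1}{42 \cdot 557 + 192527} = \frac{1}{23394 + 192527} = \frac{1}{215921}$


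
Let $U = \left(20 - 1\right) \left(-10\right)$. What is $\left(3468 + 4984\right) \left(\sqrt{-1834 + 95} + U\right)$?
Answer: $-1605880 + 8452 i \sqrt{1739} \approx -1.6059 \cdot 10^{6} + 3.5246 \cdot 10^{5} i$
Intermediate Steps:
$U = -190$ ($U = 19 \left(-10\right) = -190$)
$\left(3468 + 4984\right) \left(\sqrt{-1834 + 95} + U\right) = \left(3468 + 4984\right) \left(\sqrt{-1834 + 95} - 190\right) = 8452 \left(\sqrt{-1739} - 190\right) = 8452 \left(i \sqrt{1739} - 190\right) = 8452 \left(-190 + i \sqrt{1739}\right) = -1605880 + 8452 i \sqrt{1739}$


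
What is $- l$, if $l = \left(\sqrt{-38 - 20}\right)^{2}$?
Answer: $58$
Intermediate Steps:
$l = -58$ ($l = \left(\sqrt{-58}\right)^{2} = \left(i \sqrt{58}\right)^{2} = -58$)
$- l = \left(-1\right) \left(-58\right) = 58$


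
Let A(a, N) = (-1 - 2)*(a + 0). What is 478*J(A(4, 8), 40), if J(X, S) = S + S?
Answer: 38240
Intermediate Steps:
A(a, N) = -3*a
J(X, S) = 2*S
478*J(A(4, 8), 40) = 478*(2*40) = 478*80 = 38240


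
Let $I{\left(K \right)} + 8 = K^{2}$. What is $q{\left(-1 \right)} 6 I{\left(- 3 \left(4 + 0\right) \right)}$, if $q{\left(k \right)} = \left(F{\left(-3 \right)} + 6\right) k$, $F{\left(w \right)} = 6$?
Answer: $-9792$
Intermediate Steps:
$q{\left(k \right)} = 12 k$ ($q{\left(k \right)} = \left(6 + 6\right) k = 12 k$)
$I{\left(K \right)} = -8 + K^{2}$
$q{\left(-1 \right)} 6 I{\left(- 3 \left(4 + 0\right) \right)} = 12 \left(-1\right) 6 \left(-8 + \left(- 3 \left(4 + 0\right)\right)^{2}\right) = \left(-12\right) 6 \left(-8 + \left(\left(-3\right) 4\right)^{2}\right) = - 72 \left(-8 + \left(-12\right)^{2}\right) = - 72 \left(-8 + 144\right) = \left(-72\right) 136 = -9792$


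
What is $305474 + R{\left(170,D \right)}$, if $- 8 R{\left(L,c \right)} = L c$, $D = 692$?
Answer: $290769$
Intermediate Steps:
$R{\left(L,c \right)} = - \frac{L c}{8}$
$305474 + R{\left(170,D \right)} = 305474 - \frac{85}{4} \cdot 692 = 305474 - 14705 = 290769$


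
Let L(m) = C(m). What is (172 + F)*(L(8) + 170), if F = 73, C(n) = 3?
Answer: 42385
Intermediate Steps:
L(m) = 3
(172 + F)*(L(8) + 170) = (172 + 73)*(3 + 170) = 245*173 = 42385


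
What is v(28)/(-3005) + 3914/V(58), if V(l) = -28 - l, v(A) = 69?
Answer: -5883752/129215 ≈ -45.535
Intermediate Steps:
v(28)/(-3005) + 3914/V(58) = 69/(-3005) + 3914/(-28 - 1*58) = 69*(-1/3005) + 3914/(-28 - 58) = -69/3005 + 3914/(-86) = -69/3005 + 3914*(-1/86) = -69/3005 - 1957/43 = -5883752/129215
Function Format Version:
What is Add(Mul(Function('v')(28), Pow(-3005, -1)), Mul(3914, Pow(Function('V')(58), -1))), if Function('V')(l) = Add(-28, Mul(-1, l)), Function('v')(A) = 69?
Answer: Rational(-5883752, 129215) ≈ -45.535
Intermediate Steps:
Add(Mul(Function('v')(28), Pow(-3005, -1)), Mul(3914, Pow(Function('V')(58), -1))) = Add(Mul(69, Pow(-3005, -1)), Mul(3914, Pow(Add(-28, Mul(-1, 58)), -1))) = Add(Mul(69, Rational(-1, 3005)), Mul(3914, Pow(Add(-28, -58), -1))) = Add(Rational(-69, 3005), Mul(3914, Pow(-86, -1))) = Add(Rational(-69, 3005), Mul(3914, Rational(-1, 86))) = Add(Rational(-69, 3005), Rational(-1957, 43)) = Rational(-5883752, 129215)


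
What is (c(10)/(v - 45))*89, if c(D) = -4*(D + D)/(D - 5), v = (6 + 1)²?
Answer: -356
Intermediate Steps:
v = 49 (v = 7² = 49)
c(D) = -8*D/(-5 + D) (c(D) = -4*2*D/(-5 + D) = -8*D/(-5 + D))
(c(10)/(v - 45))*89 = ((-8*10/(-5 + 10))/(49 - 45))*89 = (-8*10/5/4)*89 = (-8*10*⅕*(¼))*89 = -16*¼*89 = -4*89 = -356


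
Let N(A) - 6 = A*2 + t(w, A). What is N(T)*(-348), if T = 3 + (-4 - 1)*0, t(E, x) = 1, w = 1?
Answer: -4524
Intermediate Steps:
T = 3 (T = 3 - 5*0 = 3 + 0 = 3)
N(A) = 7 + 2*A (N(A) = 6 + (A*2 + 1) = 6 + (2*A + 1) = 6 + (1 + 2*A) = 7 + 2*A)
N(T)*(-348) = (7 + 2*3)*(-348) = (7 + 6)*(-348) = 13*(-348) = -4524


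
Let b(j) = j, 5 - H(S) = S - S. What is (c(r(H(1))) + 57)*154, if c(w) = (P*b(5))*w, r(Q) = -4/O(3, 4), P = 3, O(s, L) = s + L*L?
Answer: 157542/19 ≈ 8291.7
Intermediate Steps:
H(S) = 5 (H(S) = 5 - (S - S) = 5 - 1*0 = 5 + 0 = 5)
O(s, L) = s + L**2
r(Q) = -4/19 (r(Q) = -4/(3 + 4**2) = -4/(3 + 16) = -4/19)
c(w) = 15*w (c(w) = (3*5)*w = 15*w)
(c(r(H(1))) + 57)*154 = (15*(-4/19) + 57)*154 = (-60/19 + 57)*154 = (1023/19)*154 = 157542/19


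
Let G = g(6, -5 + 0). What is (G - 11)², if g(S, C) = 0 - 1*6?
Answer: 289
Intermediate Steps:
g(S, C) = -6 (g(S, C) = 0 - 6 = -6)
G = -6
(G - 11)² = (-6 - 11)² = (-17)² = 289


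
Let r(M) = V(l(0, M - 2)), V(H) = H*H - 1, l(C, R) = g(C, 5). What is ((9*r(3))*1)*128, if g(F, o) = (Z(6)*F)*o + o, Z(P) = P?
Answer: 27648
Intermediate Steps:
g(F, o) = o + 6*F*o (g(F, o) = (6*F)*o + o = 6*F*o + o = o + 6*F*o)
l(C, R) = 5 + 30*C (l(C, R) = 5*(1 + 6*C) = 5 + 30*C)
V(H) = -1 + H**2 (V(H) = H**2 - 1 = -1 + H**2)
r(M) = 24 (r(M) = -1 + (5 + 30*0)**2 = -1 + (5 + 0)**2 = -1 + 5**2 = -1 + 25 = 24)
((9*r(3))*1)*128 = ((9*24)*1)*128 = (216*1)*128 = 216*128 = 27648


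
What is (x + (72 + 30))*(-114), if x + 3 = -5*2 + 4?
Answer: -10602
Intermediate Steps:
x = -9 (x = -3 + (-5*2 + 4) = -3 + (-10 + 4) = -3 - 6 = -9)
(x + (72 + 30))*(-114) = (-9 + (72 + 30))*(-114) = (-9 + 102)*(-114) = 93*(-114) = -10602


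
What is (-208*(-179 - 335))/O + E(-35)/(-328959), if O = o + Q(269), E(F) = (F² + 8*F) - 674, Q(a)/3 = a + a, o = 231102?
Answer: 2925549881/6379501887 ≈ 0.45859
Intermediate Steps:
Q(a) = 6*a (Q(a) = 3*(a + a) = 3*(2*a) = 6*a)
E(F) = -674 + F² + 8*F
O = 232716 (O = 231102 + 6*269 = 231102 + 1614 = 232716)
(-208*(-179 - 335))/O + E(-35)/(-328959) = -208*(-179 - 335)/232716 + (-674 + (-35)² + 8*(-35))/(-328959) = -208*(-514)*(1/232716) + (-674 + 1225 - 280)*(-1/328959) = 106912*(1/232716) + 271*(-1/328959) = 26728/58179 - 271/328959 = 2925549881/6379501887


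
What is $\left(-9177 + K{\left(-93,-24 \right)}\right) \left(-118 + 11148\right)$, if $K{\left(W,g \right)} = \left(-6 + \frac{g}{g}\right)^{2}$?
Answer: $-100946560$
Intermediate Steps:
$K{\left(W,g \right)} = 25$ ($K{\left(W,g \right)} = \left(-6 + 1\right)^{2} = \left(-5\right)^{2} = 25$)
$\left(-9177 + K{\left(-93,-24 \right)}\right) \left(-118 + 11148\right) = \left(-9177 + 25\right) \left(-118 + 11148\right) = \left(-9152\right) 11030 = -100946560$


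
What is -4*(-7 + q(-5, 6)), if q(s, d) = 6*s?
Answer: 148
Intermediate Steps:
-4*(-7 + q(-5, 6)) = -4*(-7 + 6*(-5)) = -4*(-7 - 30) = -4*(-37) = 148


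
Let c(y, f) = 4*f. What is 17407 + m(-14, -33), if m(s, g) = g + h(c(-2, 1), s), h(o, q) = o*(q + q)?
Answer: 17262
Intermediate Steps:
h(o, q) = 2*o*q (h(o, q) = o*(2*q) = 2*o*q)
m(s, g) = g + 8*s (m(s, g) = g + 2*(4*1)*s = g + 2*4*s = g + 8*s)
17407 + m(-14, -33) = 17407 + (-33 + 8*(-14)) = 17407 + (-33 - 112) = 17407 - 145 = 17262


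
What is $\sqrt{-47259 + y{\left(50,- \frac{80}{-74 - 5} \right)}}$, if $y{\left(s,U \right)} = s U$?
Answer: $\frac{i \sqrt{294627419}}{79} \approx 217.27 i$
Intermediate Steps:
$y{\left(s,U \right)} = U s$
$\sqrt{-47259 + y{\left(50,- \frac{80}{-74 - 5} \right)}} = \sqrt{-47259 + - \frac{80}{-74 - 5} \cdot 50} = \sqrt{-47259 + - \frac{80}{-79} \cdot 50} = \sqrt{-47259 + \left(-80\right) \left(- \frac{1}{79}\right) 50} = \sqrt{-47259 + \frac{80}{79} \cdot 50} = \sqrt{-47259 + \frac{4000}{79}} = \sqrt{- \frac{3729461}{79}} = \frac{i \sqrt{294627419}}{79}$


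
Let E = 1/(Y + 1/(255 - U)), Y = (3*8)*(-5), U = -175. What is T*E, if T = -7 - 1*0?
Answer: 3010/51599 ≈ 0.058334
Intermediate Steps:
Y = -120 (Y = 24*(-5) = -120)
E = -430/51599 (E = 1/(-120 + 1/(255 - 1*(-175))) = 1/(-120 + 1/(255 + 175)) = 1/(-120 + 1/430) = 1/(-51599/430) = -430/51599 ≈ -0.0083335)
T = -7 (T = -7 + 0 = -7)
T*E = -7*(-430/51599) = 3010/51599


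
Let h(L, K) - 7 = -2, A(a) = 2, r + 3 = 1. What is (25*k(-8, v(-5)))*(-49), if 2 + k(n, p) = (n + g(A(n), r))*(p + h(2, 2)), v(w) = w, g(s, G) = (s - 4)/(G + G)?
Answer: 2450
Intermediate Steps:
r = -2 (r = -3 + 1 = -2)
g(s, G) = (-4 + s)/(2*G) (g(s, G) = (-4 + s)/((2*G)) = (-4 + s)*(1/(2*G)) = (-4 + s)/(2*G))
h(L, K) = 5 (h(L, K) = 7 - 2 = 5)
k(n, p) = -2 + (½ + n)*(5 + p) (k(n, p) = -2 + (n + (½)*(-4 + 2)/(-2))*(p + 5) = -2 + (n + (½)*(-½)*(-2))*(5 + p) = -2 + (n + ½)*(5 + p) = -2 + (½ + n)*(5 + p))
(25*k(-8, v(-5)))*(-49) = (25*(½ + (½)*(-5) + 5*(-8) - 8*(-5)))*(-49) = (25*(½ - 5/2 - 40 + 40))*(-49) = (25*(-2))*(-49) = -50*(-49) = 2450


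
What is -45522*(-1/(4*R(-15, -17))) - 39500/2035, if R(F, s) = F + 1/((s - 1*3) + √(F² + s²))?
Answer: -216911795/275539 - 22761*√514/50098 ≈ -797.53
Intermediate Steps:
R(F, s) = F + 1/(-3 + s + √(F² + s²)) (R(F, s) = F + 1/((s - 3) + √(F² + s²)) = F + 1/((-3 + s) + √(F² + s²)) = F + 1/(-3 + s + √(F² + s²)))
-45522*(-1/(4*R(-15, -17))) - 39500/2035 = -45522*(-(-3 - 17 + √((-15)² + (-17)²))/(4*(1 - 3*(-15) - 15*(-17) - 15*√((-15)² + (-17)²)))) - 39500/2035 = -45522*(-(-3 - 17 + √(225 + 289))/(4*(1 + 45 + 255 - 15*√(225 + 289)))) - 39500*1/2035 = -45522*(-(-3 - 17 + √514)/(4*(1 + 45 + 255 - 15*√514))) - 7900/407 = -45522*(-(-20 + √514)/(4*(301 - 15*√514))) - 7900/407 = -(-22761)*(-20 + √514)/(2*(301 - 15*√514)) - 7900/407 = 22761*(-20 + √514)/(2*(301 - 15*√514)) - 7900/407 = -7900/407 + 22761*(-20 + √514)/(2*(301 - 15*√514))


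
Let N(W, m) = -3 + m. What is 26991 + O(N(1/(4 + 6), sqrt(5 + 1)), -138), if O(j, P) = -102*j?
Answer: 27297 - 102*sqrt(6) ≈ 27047.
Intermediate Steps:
26991 + O(N(1/(4 + 6), sqrt(5 + 1)), -138) = 26991 - 102*(-3 + sqrt(5 + 1)) = 26991 - 102*(-3 + sqrt(6)) = 26991 + (306 - 102*sqrt(6)) = 27297 - 102*sqrt(6)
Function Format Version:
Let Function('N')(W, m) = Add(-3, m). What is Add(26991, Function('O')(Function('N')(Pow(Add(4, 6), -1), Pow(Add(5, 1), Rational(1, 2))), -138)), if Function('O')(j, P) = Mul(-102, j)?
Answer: Add(27297, Mul(-102, Pow(6, Rational(1, 2)))) ≈ 27047.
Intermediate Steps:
Add(26991, Function('O')(Function('N')(Pow(Add(4, 6), -1), Pow(Add(5, 1), Rational(1, 2))), -138)) = Add(26991, Mul(-102, Add(-3, Pow(Add(5, 1), Rational(1, 2))))) = Add(26991, Mul(-102, Add(-3, Pow(6, Rational(1, 2))))) = Add(26991, Add(306, Mul(-102, Pow(6, Rational(1, 2))))) = Add(27297, Mul(-102, Pow(6, Rational(1, 2))))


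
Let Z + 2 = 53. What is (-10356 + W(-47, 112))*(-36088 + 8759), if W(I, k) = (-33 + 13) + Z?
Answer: 282171925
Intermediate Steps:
Z = 51 (Z = -2 + 53 = 51)
W(I, k) = 31 (W(I, k) = (-33 + 13) + 51 = -20 + 51 = 31)
(-10356 + W(-47, 112))*(-36088 + 8759) = (-10356 + 31)*(-36088 + 8759) = -10325*(-27329) = 282171925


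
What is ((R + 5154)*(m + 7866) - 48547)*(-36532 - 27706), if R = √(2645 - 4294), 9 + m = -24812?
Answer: 5616624926846 + 1089155290*I*√1649 ≈ 5.6166e+12 + 4.4228e+10*I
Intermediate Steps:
m = -24821 (m = -9 - 24812 = -24821)
R = I*√1649 (R = √(-1649) = I*√1649 ≈ 40.608*I)
((R + 5154)*(m + 7866) - 48547)*(-36532 - 27706) = ((I*√1649 + 5154)*(-24821 + 7866) - 48547)*(-36532 - 27706) = ((5154 + I*√1649)*(-16955) - 48547)*(-64238) = ((-87386070 - 16955*I*√1649) - 48547)*(-64238) = (-87434617 - 16955*I*√1649)*(-64238) = 5616624926846 + 1089155290*I*√1649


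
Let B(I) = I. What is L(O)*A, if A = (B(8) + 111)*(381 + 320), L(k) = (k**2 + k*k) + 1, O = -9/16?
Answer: 17434571/128 ≈ 1.3621e+5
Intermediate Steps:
O = -9/16 (O = -9*1/16 = -9/16 ≈ -0.56250)
L(k) = 1 + 2*k**2 (L(k) = (k**2 + k**2) + 1 = 2*k**2 + 1 = 1 + 2*k**2)
A = 83419 (A = (8 + 111)*(381 + 320) = 119*701 = 83419)
L(O)*A = (1 + 2*(-9/16)**2)*83419 = (1 + 2*(81/256))*83419 = (1 + 81/128)*83419 = (209/128)*83419 = 17434571/128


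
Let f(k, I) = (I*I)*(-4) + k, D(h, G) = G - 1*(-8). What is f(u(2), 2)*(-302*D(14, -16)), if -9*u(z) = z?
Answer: -352736/9 ≈ -39193.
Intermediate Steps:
u(z) = -z/9
D(h, G) = 8 + G (D(h, G) = G + 8 = 8 + G)
f(k, I) = k - 4*I**2 (f(k, I) = I**2*(-4) + k = -4*I**2 + k = k - 4*I**2)
f(u(2), 2)*(-302*D(14, -16)) = (-1/9*2 - 4*2**2)*(-302*(8 - 16)) = (-2/9 - 4*4)*(-302*(-8)) = (-2/9 - 16)*2416 = -146/9*2416 = -352736/9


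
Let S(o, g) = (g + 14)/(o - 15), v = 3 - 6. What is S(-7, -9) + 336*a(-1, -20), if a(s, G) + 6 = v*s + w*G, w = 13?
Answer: -1944101/22 ≈ -88368.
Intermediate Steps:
v = -3
a(s, G) = -6 - 3*s + 13*G (a(s, G) = -6 + (-3*s + 13*G) = -6 - 3*s + 13*G)
S(o, g) = (14 + g)/(-15 + o)
S(-7, -9) + 336*a(-1, -20) = (14 - 9)/(-15 - 7) + 336*(-6 - 3*(-1) + 13*(-20)) = 5/(-22) + 336*(-6 + 3 - 260) = -1/22*5 + 336*(-263) = -5/22 - 88368 = -1944101/22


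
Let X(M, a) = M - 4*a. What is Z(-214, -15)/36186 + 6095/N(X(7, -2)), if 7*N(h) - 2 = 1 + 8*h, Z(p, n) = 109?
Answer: 171543233/494542 ≈ 346.87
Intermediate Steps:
N(h) = 3/7 + 8*h/7 (N(h) = 2/7 + (1 + 8*h)/7 = 2/7 + (1/7 + 8*h/7) = 3/7 + 8*h/7)
Z(-214, -15)/36186 + 6095/N(X(7, -2)) = 109/36186 + 6095/(3/7 + 8*(7 - 4*(-2))/7) = 109*(1/36186) + 6095/(3/7 + 8*(7 + 8)/7) = 109/36186 + 6095/(3/7 + (8/7)*15) = 109/36186 + 6095/(3/7 + 120/7) = 109/36186 + 6095/(123/7) = 109/36186 + 6095*(7/123) = 109/36186 + 42665/123 = 171543233/494542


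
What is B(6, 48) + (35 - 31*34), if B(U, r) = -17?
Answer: -1036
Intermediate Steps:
B(6, 48) + (35 - 31*34) = -17 + (35 - 31*34) = -17 + (35 - 1054) = -17 - 1019 = -1036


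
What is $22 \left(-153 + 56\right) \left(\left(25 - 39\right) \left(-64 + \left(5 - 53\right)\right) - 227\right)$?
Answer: $-2861694$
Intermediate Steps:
$22 \left(-153 + 56\right) \left(\left(25 - 39\right) \left(-64 + \left(5 - 53\right)\right) - 227\right) = 22 \left(- 97 \left(- 14 \left(-64 - 48\right) - 227\right)\right) = 22 \left(- 97 \left(\left(-14\right) \left(-112\right) - 227\right)\right) = 22 \left(- 97 \left(1568 - 227\right)\right) = 22 \left(\left(-97\right) 1341\right) = 22 \left(-130077\right) = -2861694$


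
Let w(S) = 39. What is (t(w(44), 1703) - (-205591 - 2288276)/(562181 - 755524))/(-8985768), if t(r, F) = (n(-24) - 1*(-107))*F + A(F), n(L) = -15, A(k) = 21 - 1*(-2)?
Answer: -5049026815/289555890404 ≈ -0.017437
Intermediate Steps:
A(k) = 23 (A(k) = 21 + 2 = 23)
t(r, F) = 23 + 92*F (t(r, F) = (-15 - 1*(-107))*F + 23 = (-15 + 107)*F + 23 = 92*F + 23 = 23 + 92*F)
(t(w(44), 1703) - (-205591 - 2288276)/(562181 - 755524))/(-8985768) = ((23 + 92*1703) - (-205591 - 2288276)/(562181 - 755524))/(-8985768) = ((23 + 156676) - (-2493867)/(-193343))*(-1/8985768) = (156699 - (-2493867)*(-1)/193343)*(-1/8985768) = (156699 - 1*2493867/193343)*(-1/8985768) = (156699 - 2493867/193343)*(-1/8985768) = (30294160890/193343)*(-1/8985768) = -5049026815/289555890404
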